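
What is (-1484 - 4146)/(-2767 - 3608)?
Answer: 1126/1275 ≈ 0.88314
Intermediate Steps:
(-1484 - 4146)/(-2767 - 3608) = -5630/(-6375) = -5630*(-1/6375) = 1126/1275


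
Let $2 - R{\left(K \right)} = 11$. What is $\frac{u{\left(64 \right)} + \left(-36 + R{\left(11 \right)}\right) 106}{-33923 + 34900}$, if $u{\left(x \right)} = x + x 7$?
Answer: $- \frac{4258}{977} \approx -4.3582$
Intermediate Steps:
$u{\left(x \right)} = 8 x$ ($u{\left(x \right)} = x + 7 x = 8 x$)
$R{\left(K \right)} = -9$ ($R{\left(K \right)} = 2 - 11 = -9$)
$\frac{u{\left(64 \right)} + \left(-36 + R{\left(11 \right)}\right) 106}{-33923 + 34900} = \frac{8 \cdot 64 + \left(-36 - 9\right) 106}{-33923 + 34900} = \frac{512 - 4770}{977} = \left(512 - 4770\right) \frac{1}{977} = \left(-4258\right) \frac{1}{977} = - \frac{4258}{977}$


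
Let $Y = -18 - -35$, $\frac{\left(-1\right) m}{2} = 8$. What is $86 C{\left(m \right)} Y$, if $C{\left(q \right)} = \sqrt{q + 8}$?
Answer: $2924 i \sqrt{2} \approx 4135.2 i$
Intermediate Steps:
$m = -16$ ($m = \left(-2\right) 8 = -16$)
$C{\left(q \right)} = \sqrt{8 + q}$
$Y = 17$ ($Y = -18 + 35 = 17$)
$86 C{\left(m \right)} Y = 86 \sqrt{8 - 16} \cdot 17 = 86 \sqrt{-8} \cdot 17 = 86 \cdot 2 i \sqrt{2} \cdot 17 = 172 i \sqrt{2} \cdot 17 = 2924 i \sqrt{2}$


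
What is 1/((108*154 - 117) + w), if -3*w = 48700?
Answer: 3/845 ≈ 0.0035503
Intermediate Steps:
w = -48700/3 (w = -⅓*48700 = -48700/3 ≈ -16233.)
1/((108*154 - 117) + w) = 1/((108*154 - 117) - 48700/3) = 1/((16632 - 117) - 48700/3) = 1/(16515 - 48700/3) = 1/(845/3) = 3/845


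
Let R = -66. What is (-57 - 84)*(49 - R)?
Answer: -16215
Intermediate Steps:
(-57 - 84)*(49 - R) = (-57 - 84)*(49 - 1*(-66)) = -141*(49 + 66) = -141*115 = -16215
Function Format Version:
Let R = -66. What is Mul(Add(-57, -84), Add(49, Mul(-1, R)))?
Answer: -16215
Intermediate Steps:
Mul(Add(-57, -84), Add(49, Mul(-1, R))) = Mul(Add(-57, -84), Add(49, Mul(-1, -66))) = Mul(-141, Add(49, 66)) = Mul(-141, 115) = -16215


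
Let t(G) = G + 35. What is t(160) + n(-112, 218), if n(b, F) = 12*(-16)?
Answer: 3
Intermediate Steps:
t(G) = 35 + G
n(b, F) = -192
t(160) + n(-112, 218) = (35 + 160) - 192 = 195 - 192 = 3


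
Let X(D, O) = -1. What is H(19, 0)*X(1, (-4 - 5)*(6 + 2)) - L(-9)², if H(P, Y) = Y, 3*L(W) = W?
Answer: -9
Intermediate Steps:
L(W) = W/3
H(19, 0)*X(1, (-4 - 5)*(6 + 2)) - L(-9)² = 0*(-1) - ((⅓)*(-9))² = 0 - 1*(-3)² = 0 - 1*9 = 0 - 9 = -9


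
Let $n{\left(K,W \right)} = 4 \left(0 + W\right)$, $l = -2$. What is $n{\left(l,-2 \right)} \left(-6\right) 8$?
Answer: $384$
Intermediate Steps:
$n{\left(K,W \right)} = 4 W$
$n{\left(l,-2 \right)} \left(-6\right) 8 = 4 \left(-2\right) \left(-6\right) 8 = \left(-8\right) \left(-6\right) 8 = 48 \cdot 8 = 384$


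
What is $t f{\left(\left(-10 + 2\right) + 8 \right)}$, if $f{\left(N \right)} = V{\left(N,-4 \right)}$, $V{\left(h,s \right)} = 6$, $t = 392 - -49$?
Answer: $2646$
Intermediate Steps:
$t = 441$ ($t = 392 + 49 = 441$)
$f{\left(N \right)} = 6$
$t f{\left(\left(-10 + 2\right) + 8 \right)} = 441 \cdot 6 = 2646$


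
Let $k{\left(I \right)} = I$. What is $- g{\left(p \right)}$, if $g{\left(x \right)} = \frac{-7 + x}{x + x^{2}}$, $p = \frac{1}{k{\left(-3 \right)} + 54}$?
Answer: $\frac{4539}{13} \approx 349.15$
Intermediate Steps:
$p = \frac{1}{51}$ ($p = \frac{1}{-3 + 54} = \frac{1}{51} \approx 0.019608$)
$g{\left(x \right)} = \frac{-7 + x}{x + x^{2}}$
$- g{\left(p \right)} = - \frac{\frac{1}{\frac{1}{51}} \left(-7 + \frac{1}{51}\right)}{1 + \frac{1}{51}} = - \frac{51 \left(-356\right)}{\frac{52}{51} \cdot 51} = - \frac{51 \cdot 51 \left(-356\right)}{52 \cdot 51} = \left(-1\right) \left(- \frac{4539}{13}\right) = \frac{4539}{13}$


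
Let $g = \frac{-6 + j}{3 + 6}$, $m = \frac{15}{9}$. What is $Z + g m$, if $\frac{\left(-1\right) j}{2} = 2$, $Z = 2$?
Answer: $\frac{4}{27} \approx 0.14815$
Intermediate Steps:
$m = \frac{5}{3}$ ($m = 15 \cdot \frac{1}{9} = \frac{5}{3} \approx 1.6667$)
$j = -4$ ($j = \left(-2\right) 2 = -4$)
$g = - \frac{10}{9}$ ($g = \frac{-6 - 4}{3 + 6} = - \frac{10}{9} \approx -1.1111$)
$Z + g m = 2 - \frac{50}{27} = \frac{4}{27}$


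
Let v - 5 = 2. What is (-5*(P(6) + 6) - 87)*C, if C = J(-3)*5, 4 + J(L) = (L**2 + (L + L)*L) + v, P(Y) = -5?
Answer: -13800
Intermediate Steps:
v = 7 (v = 5 + 2 = 7)
J(L) = 3 + 3*L**2 (J(L) = -4 + ((L**2 + (L + L)*L) + 7) = -4 + ((L**2 + (2*L)*L) + 7) = -4 + ((L**2 + 2*L**2) + 7) = -4 + (3*L**2 + 7) = -4 + (7 + 3*L**2) = 3 + 3*L**2)
C = 150 (C = (3 + 3*(-3)**2)*5 = (3 + 3*9)*5 = (3 + 27)*5 = 30*5 = 150)
(-5*(P(6) + 6) - 87)*C = (-5*(-5 + 6) - 87)*150 = (-5*1 - 87)*150 = (-5 - 87)*150 = -92*150 = -13800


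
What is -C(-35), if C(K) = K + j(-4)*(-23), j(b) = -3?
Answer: -34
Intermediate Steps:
C(K) = 69 + K (C(K) = K - 3*(-23) = K + 69 = 69 + K)
-C(-35) = -(69 - 35) = -1*34 = -34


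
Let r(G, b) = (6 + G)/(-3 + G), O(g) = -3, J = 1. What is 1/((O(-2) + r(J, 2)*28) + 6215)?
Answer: 1/6114 ≈ 0.00016356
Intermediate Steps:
r(G, b) = (6 + G)/(-3 + G)
1/((O(-2) + r(J, 2)*28) + 6215) = 1/((-3 + ((6 + 1)/(-3 + 1))*28) + 6215) = 1/((-3 + (7/(-2))*28) + 6215) = 1/((-3 - ½*7*28) + 6215) = 1/((-3 - 7/2*28) + 6215) = 1/((-3 - 98) + 6215) = 1/(-101 + 6215) = 1/6114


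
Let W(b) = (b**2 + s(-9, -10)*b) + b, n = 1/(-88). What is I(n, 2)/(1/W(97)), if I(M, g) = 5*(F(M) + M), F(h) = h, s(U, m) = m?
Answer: -970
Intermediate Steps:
n = -1/88 ≈ -0.011364
W(b) = b**2 - 9*b (W(b) = (b**2 - 10*b) + b = b**2 - 9*b)
I(M, g) = 10*M (I(M, g) = 5*(M + M) = 5*(2*M) = 10*M)
I(n, 2)/(1/W(97)) = (10*(-1/88))/(1/(97*(-9 + 97))) = -5*97*88/44 = -5/(44*(1/8536)) = -5/(44*1/8536) = -5/44*8536 = -970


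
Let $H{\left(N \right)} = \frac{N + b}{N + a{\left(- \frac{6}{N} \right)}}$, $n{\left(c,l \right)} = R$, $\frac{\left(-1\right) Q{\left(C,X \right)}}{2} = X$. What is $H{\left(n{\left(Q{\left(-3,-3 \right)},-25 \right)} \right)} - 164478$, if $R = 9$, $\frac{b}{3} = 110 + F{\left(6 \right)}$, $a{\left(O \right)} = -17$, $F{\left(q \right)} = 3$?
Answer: $- \frac{329043}{2} \approx -1.6452 \cdot 10^{5}$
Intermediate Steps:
$Q{\left(C,X \right)} = - 2 X$
$b = 339$ ($b = 3 \left(110 + 3\right) = 3 \cdot 113 = 339$)
$n{\left(c,l \right)} = 9$
$H{\left(N \right)} = \frac{339 + N}{-17 + N}$ ($H{\left(N \right)} = \frac{N + 339}{N - 17} = \frac{339 + N}{-17 + N}$)
$H{\left(n{\left(Q{\left(-3,-3 \right)},-25 \right)} \right)} - 164478 = \frac{339 + 9}{-17 + 9} - 164478 = \frac{1}{-8} \cdot 348 - 164478 = \left(- \frac{1}{8}\right) 348 - 164478 = - \frac{87}{2} - 164478 = - \frac{329043}{2}$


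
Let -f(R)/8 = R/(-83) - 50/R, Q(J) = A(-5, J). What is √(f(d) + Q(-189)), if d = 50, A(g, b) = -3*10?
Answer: I*√118358/83 ≈ 4.145*I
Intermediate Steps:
A(g, b) = -30
Q(J) = -30
f(R) = 400/R + 8*R/83 (f(R) = -8*(R/(-83) - 50/R) = -8*(R*(-1/83) - 50/R) = -8*(-R/83 - 50/R) = -8*(-50/R - R/83) = 400/R + 8*R/83)
√(f(d) + Q(-189)) = √((400/50 + (8/83)*50) - 30) = √((400*(1/50) + 400/83) - 30) = √((8 + 400/83) - 30) = √(1064/83 - 30) = √(-1426/83) = I*√118358/83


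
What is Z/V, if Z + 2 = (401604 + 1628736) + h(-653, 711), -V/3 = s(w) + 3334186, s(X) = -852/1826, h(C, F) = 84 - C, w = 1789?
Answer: -36360225/179065376 ≈ -0.20306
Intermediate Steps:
s(X) = -426/913 (s(X) = -852*1/1826 = -426/913)
V = -9132334176/913 (V = -3*(-426/913 + 3334186) = -3*3044111392/913 = -9132334176/913 ≈ -1.0003e+7)
Z = 2031075 (Z = -2 + ((401604 + 1628736) + (84 - 1*(-653))) = -2 + (2030340 + (84 + 653)) = -2 + (2030340 + 737) = -2 + 2031077 = 2031075)
Z/V = 2031075/(-9132334176/913) = 2031075*(-913/9132334176) = -36360225/179065376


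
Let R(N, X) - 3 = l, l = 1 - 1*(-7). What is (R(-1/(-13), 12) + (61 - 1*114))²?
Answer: 1764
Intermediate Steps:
l = 8 (l = 1 + 7 = 8)
R(N, X) = 11 (R(N, X) = 3 + 8 = 11)
(R(-1/(-13), 12) + (61 - 1*114))² = (11 + (61 - 1*114))² = (11 + (61 - 114))² = (11 - 53)² = (-42)² = 1764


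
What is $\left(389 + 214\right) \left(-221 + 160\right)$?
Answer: $-36783$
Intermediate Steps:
$\left(389 + 214\right) \left(-221 + 160\right) = 603 \left(-61\right) = -36783$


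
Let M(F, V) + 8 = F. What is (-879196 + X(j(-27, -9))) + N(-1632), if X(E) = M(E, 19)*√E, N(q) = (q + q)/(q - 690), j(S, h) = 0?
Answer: -340248308/387 ≈ -8.7920e+5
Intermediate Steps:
N(q) = 2*q/(-690 + q) (N(q) = (2*q)/(-690 + q) = 2*q/(-690 + q))
M(F, V) = -8 + F
X(E) = √E*(-8 + E) (X(E) = (-8 + E)*√E = √E*(-8 + E))
(-879196 + X(j(-27, -9))) + N(-1632) = (-879196 + √0*(-8 + 0)) + 2*(-1632)/(-690 - 1632) = (-879196 + 0*(-8)) + 2*(-1632)/(-2322) = (-879196 + 0) + 2*(-1632)*(-1/2322) = -879196 + 544/387 = -340248308/387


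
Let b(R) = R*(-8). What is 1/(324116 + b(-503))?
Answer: 1/328140 ≈ 3.0475e-6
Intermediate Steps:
b(R) = -8*R
1/(324116 + b(-503)) = 1/(324116 - 8*(-503)) = 1/(324116 + 4024) = 1/328140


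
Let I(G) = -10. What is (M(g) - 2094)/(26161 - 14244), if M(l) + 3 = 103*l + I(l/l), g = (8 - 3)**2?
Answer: 468/11917 ≈ 0.039272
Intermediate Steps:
g = 25 (g = 5**2 = 25)
M(l) = -13 + 103*l (M(l) = -3 + (103*l - 10) = -3 + (-10 + 103*l) = -13 + 103*l)
(M(g) - 2094)/(26161 - 14244) = ((-13 + 103*25) - 2094)/(26161 - 14244) = ((-13 + 2575) - 2094)/11917 = (2562 - 2094)*(1/11917) = 468*(1/11917) = 468/11917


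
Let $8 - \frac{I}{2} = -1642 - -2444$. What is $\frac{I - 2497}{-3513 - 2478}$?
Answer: $\frac{4085}{5991} \approx 0.68186$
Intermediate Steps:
$I = -1588$ ($I = 16 - 2 \left(-1642 - -2444\right) = 16 - 2 \left(-1642 + 2444\right) = 16 - 1604 = -1588$)
$\frac{I - 2497}{-3513 - 2478} = \frac{-1588 - 2497}{-3513 - 2478} = - \frac{4085}{-5991} = \left(-4085\right) \left(- \frac{1}{5991}\right) = \frac{4085}{5991}$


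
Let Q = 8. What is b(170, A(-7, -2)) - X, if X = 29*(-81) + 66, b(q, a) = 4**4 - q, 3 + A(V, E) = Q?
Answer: 2369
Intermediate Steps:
A(V, E) = 5 (A(V, E) = -3 + 8 = 5)
b(q, a) = 256 - q
X = -2283 (X = -2349 + 66 = -2283)
b(170, A(-7, -2)) - X = (256 - 1*170) - 1*(-2283) = (256 - 170) + 2283 = 86 + 2283 = 2369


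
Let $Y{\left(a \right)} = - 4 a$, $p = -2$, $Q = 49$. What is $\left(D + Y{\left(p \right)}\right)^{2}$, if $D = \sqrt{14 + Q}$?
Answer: $127 + 48 \sqrt{7} \approx 254.0$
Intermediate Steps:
$D = 3 \sqrt{7}$ ($D = \sqrt{14 + 49} = \sqrt{63} = 3 \sqrt{7} \approx 7.9373$)
$\left(D + Y{\left(p \right)}\right)^{2} = \left(3 \sqrt{7} - -8\right)^{2} = \left(3 \sqrt{7} + 8\right)^{2} = \left(8 + 3 \sqrt{7}\right)^{2}$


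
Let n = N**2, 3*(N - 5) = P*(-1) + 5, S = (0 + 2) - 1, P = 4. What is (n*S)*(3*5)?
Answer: 1280/3 ≈ 426.67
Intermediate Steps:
S = 1 (S = 2 - 1 = 1)
N = 16/3 (N = 5 + (4*(-1) + 5)/3 = 5 + (-4 + 5)/3 = 5 + (1/3)*1 = 5 + 1/3 = 16/3 ≈ 5.3333)
n = 256/9 (n = (16/3)**2 = 256/9 ≈ 28.444)
(n*S)*(3*5) = ((256/9)*1)*(3*5) = (256/9)*15 = 1280/3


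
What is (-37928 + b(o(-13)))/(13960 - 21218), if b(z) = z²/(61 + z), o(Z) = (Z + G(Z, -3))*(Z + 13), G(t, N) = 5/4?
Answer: 18964/3629 ≈ 5.2257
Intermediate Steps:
G(t, N) = 5/4 (G(t, N) = 5*(¼) = 5/4)
o(Z) = (13 + Z)*(5/4 + Z) (o(Z) = (Z + 5/4)*(Z + 13) = (5/4 + Z)*(13 + Z) = (13 + Z)*(5/4 + Z))
b(z) = z²/(61 + z)
(-37928 + b(o(-13)))/(13960 - 21218) = (-37928 + (65/4 + (-13)² + (57/4)*(-13))²/(61 + (65/4 + (-13)² + (57/4)*(-13))))/(13960 - 21218) = (-37928 + (65/4 + 169 - 741/4)²/(61 + (65/4 + 169 - 741/4)))/(-7258) = (-37928 + 0²/(61 + 0))*(-1/7258) = (-37928 + 0/61)*(-1/7258) = (-37928 + 0*(1/61))*(-1/7258) = (-37928 + 0)*(-1/7258) = -37928*(-1/7258) = 18964/3629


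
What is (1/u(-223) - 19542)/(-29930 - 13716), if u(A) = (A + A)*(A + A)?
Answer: 3887216471/8681887736 ≈ 0.44774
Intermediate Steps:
u(A) = 4*A² (u(A) = (2*A)*(2*A) = 4*A²)
(1/u(-223) - 19542)/(-29930 - 13716) = (1/(4*(-223)²) - 19542)/(-29930 - 13716) = (1/(4*49729) - 19542)/(-43646) = (1/198916 - 19542)*(-1/43646) = -3887216471/198916*(-1/43646) = 3887216471/8681887736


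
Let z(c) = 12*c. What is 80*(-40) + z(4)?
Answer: -3152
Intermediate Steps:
80*(-40) + z(4) = 80*(-40) + 12*4 = -3200 + 48 = -3152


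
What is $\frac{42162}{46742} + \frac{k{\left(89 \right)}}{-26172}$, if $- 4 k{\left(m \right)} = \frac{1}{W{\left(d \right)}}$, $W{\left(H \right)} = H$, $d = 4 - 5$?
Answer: $\frac{2206904357}{2446663248} \approx 0.90201$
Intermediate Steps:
$d = -1$ ($d = 4 - 5 = -1$)
$k{\left(m \right)} = \frac{1}{4}$ ($k{\left(m \right)} = - \frac{1}{4 \left(-1\right)} = \left(- \frac{1}{4}\right) \left(-1\right) = \frac{1}{4}$)
$\frac{42162}{46742} + \frac{k{\left(89 \right)}}{-26172} = \frac{42162}{46742} + \frac{1}{4 \left(-26172\right)} = 42162 \cdot \frac{1}{46742} + \frac{1}{4} \left(- \frac{1}{26172}\right) = \frac{21081}{23371} - \frac{1}{104688} = \frac{2206904357}{2446663248}$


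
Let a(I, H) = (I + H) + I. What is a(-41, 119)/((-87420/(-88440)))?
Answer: 54538/1457 ≈ 37.432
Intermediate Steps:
a(I, H) = H + 2*I (a(I, H) = (H + I) + I = H + 2*I)
a(-41, 119)/((-87420/(-88440))) = (119 + 2*(-41))/((-87420/(-88440))) = (119 - 82)/((-87420*(-1/88440))) = 37/(1457/1474) = 37*(1474/1457) = 54538/1457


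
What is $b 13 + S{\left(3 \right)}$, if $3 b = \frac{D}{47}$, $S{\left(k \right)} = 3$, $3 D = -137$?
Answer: $- \frac{512}{423} \approx -1.2104$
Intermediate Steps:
$D = - \frac{137}{3}$ ($D = \frac{1}{3} \left(-137\right) = - \frac{137}{3} \approx -45.667$)
$b = - \frac{137}{423}$ ($b = \frac{\left(- \frac{137}{3}\right) \frac{1}{47}}{3} = \frac{1}{3} \left(- \frac{137}{141}\right) = - \frac{137}{423} \approx -0.32388$)
$b 13 + S{\left(3 \right)} = \left(- \frac{137}{423}\right) 13 + 3 = - \frac{1781}{423} + 3 = - \frac{512}{423}$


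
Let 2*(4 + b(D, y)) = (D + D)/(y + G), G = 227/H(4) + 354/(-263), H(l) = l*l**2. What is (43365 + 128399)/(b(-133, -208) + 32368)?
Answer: 148748096351/28027872665 ≈ 5.3072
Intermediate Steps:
H(l) = l**3
G = 37045/16832 (G = 227/(4**3) + 354/(-263) = 227/64 + 354*(-1/263) = 227*(1/64) - 354/263 = 227/64 - 354/263 = 37045/16832 ≈ 2.2009)
b(D, y) = -4 + D/(37045/16832 + y) (b(D, y) = -4 + ((D + D)/(y + 37045/16832))/2 = -4 + ((2*D)/(37045/16832 + y))/2 = -4 + (2*D/(37045/16832 + y))/2 = -4 + D/(37045/16832 + y))
(43365 + 128399)/(b(-133, -208) + 32368) = (43365 + 128399)/(4*(-37045 - 16832*(-208) + 4208*(-133))/(37045 + 16832*(-208)) + 32368) = 171764/(4*(-37045 + 3501056 - 559664)/(37045 - 3501056) + 32368) = 171764/(4*2904347/(-3464011) + 32368) = 171764/(4*(-1/3464011)*2904347 + 32368) = 171764/(-11617388/3464011 + 32368) = 171764/(112111490660/3464011) = 171764*(3464011/112111490660) = 148748096351/28027872665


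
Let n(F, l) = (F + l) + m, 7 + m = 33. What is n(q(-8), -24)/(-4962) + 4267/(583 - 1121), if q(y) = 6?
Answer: -10588579/1334778 ≈ -7.9328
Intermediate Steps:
m = 26 (m = -7 + 33 = 26)
n(F, l) = 26 + F + l (n(F, l) = (F + l) + 26 = 26 + F + l)
n(q(-8), -24)/(-4962) + 4267/(583 - 1121) = (26 + 6 - 24)/(-4962) + 4267/(583 - 1121) = 8*(-1/4962) + 4267/(-538) = -4/2481 + 4267*(-1/538) = -4/2481 - 4267/538 = -10588579/1334778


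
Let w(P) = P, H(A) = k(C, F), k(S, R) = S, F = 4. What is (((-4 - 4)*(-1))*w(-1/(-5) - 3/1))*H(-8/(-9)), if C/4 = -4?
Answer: 1792/5 ≈ 358.40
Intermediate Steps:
C = -16 (C = 4*(-4) = -16)
H(A) = -16
(((-4 - 4)*(-1))*w(-1/(-5) - 3/1))*H(-8/(-9)) = (((-4 - 4)*(-1))*(-1/(-5) - 3/1))*(-16) = ((-8*(-1))*(-1*(-1/5) - 3*1))*(-16) = (8*(1/5 - 3))*(-16) = (8*(-14/5))*(-16) = -112/5*(-16) = 1792/5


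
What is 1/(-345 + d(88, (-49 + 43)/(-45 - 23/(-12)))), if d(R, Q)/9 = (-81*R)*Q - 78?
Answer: -47/469113 ≈ -0.00010019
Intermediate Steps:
d(R, Q) = -702 - 729*Q*R (d(R, Q) = 9*((-81*R)*Q - 78) = 9*(-81*Q*R - 78) = 9*(-78 - 81*Q*R) = -702 - 729*Q*R)
1/(-345 + d(88, (-49 + 43)/(-45 - 23/(-12)))) = 1/(-345 + (-702 - 729*(-49 + 43)/(-45 - 23/(-12))*88)) = 1/(-345 + (-702 - 729*(-6/(-45 - 23*(-1/12)))*88)) = 1/(-345 + (-702 - 729*(-6/(-45 + 23/12))*88)) = 1/(-345 + (-702 - 729*(-6/(-517/12))*88)) = 1/(-345 + (-702 - 729*(-6*(-12/517))*88)) = 1/(-345 + (-702 - 729*72/517*88)) = 1/(-345 + (-702 - 419904/47)) = 1/(-345 - 452898/47) = 1/(-469113/47) = -47/469113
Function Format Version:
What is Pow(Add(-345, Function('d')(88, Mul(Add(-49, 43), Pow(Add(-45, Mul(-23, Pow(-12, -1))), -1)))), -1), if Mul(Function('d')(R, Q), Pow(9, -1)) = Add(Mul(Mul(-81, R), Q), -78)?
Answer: Rational(-47, 469113) ≈ -0.00010019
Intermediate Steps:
Function('d')(R, Q) = Add(-702, Mul(-729, Q, R)) (Function('d')(R, Q) = Mul(9, Add(Mul(Mul(-81, R), Q), -78)) = Mul(9, Add(Mul(-81, Q, R), -78)) = Mul(9, Add(-78, Mul(-81, Q, R))) = Add(-702, Mul(-729, Q, R)))
Pow(Add(-345, Function('d')(88, Mul(Add(-49, 43), Pow(Add(-45, Mul(-23, Pow(-12, -1))), -1)))), -1) = Pow(Add(-345, Add(-702, Mul(-729, Mul(Add(-49, 43), Pow(Add(-45, Mul(-23, Pow(-12, -1))), -1)), 88))), -1) = Pow(Add(-345, Add(-702, Mul(-729, Mul(-6, Pow(Add(-45, Mul(-23, Rational(-1, 12))), -1)), 88))), -1) = Pow(Add(-345, Add(-702, Mul(-729, Mul(-6, Pow(Add(-45, Rational(23, 12)), -1)), 88))), -1) = Pow(Add(-345, Add(-702, Mul(-729, Mul(-6, Pow(Rational(-517, 12), -1)), 88))), -1) = Pow(Add(-345, Add(-702, Mul(-729, Mul(-6, Rational(-12, 517)), 88))), -1) = Pow(Add(-345, Add(-702, Mul(-729, Rational(72, 517), 88))), -1) = Pow(Add(-345, Add(-702, Rational(-419904, 47))), -1) = Pow(Add(-345, Rational(-452898, 47)), -1) = Pow(Rational(-469113, 47), -1) = Rational(-47, 469113)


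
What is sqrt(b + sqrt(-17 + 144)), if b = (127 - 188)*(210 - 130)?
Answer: sqrt(-4880 + sqrt(127)) ≈ 69.776*I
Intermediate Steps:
b = -4880 (b = -61*80 = -4880)
sqrt(b + sqrt(-17 + 144)) = sqrt(-4880 + sqrt(-17 + 144)) = sqrt(-4880 + sqrt(127))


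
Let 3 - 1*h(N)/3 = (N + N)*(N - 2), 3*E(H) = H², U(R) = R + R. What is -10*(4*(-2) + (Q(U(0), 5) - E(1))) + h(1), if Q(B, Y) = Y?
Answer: 145/3 ≈ 48.333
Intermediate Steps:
U(R) = 2*R
E(H) = H²/3
h(N) = 9 - 6*N*(-2 + N) (h(N) = 9 - 3*(N + N)*(N - 2) = 9 - 3*2*N*(-2 + N) = 9 - 6*N*(-2 + N))
-10*(4*(-2) + (Q(U(0), 5) - E(1))) + h(1) = -10*(4*(-2) + (5 - 1²/3)) + (9 - 6*1² + 12*1) = -10*(-8 + (5 - 1/3)) + (9 - 6*1 + 12) = -10*(-8 + (5 - 1*⅓)) + (9 - 6 + 12) = -10*(-8 + (5 - ⅓)) + 15 = -10*(-8 + 14/3) + 15 = -10*(-10/3) + 15 = 100/3 + 15 = 145/3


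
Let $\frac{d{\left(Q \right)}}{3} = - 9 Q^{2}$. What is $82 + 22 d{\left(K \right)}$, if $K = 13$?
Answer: $-100304$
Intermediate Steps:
$d{\left(Q \right)} = - 27 Q^{2}$ ($d{\left(Q \right)} = 3 \left(- 9 Q^{2}\right) = - 27 Q^{2}$)
$82 + 22 d{\left(K \right)} = 82 + 22 \left(- 27 \cdot 13^{2}\right) = 82 + 22 \left(\left(-27\right) 169\right) = 82 + 22 \left(-4563\right) = 82 - 100386 = -100304$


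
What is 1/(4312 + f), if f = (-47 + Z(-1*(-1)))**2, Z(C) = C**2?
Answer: 1/6428 ≈ 0.00015557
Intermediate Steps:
f = 2116 (f = (-47 + (-1*(-1))**2)**2 = (-47 + 1**2)**2 = (-47 + 1)**2 = (-46)**2 = 2116)
1/(4312 + f) = 1/(4312 + 2116) = 1/6428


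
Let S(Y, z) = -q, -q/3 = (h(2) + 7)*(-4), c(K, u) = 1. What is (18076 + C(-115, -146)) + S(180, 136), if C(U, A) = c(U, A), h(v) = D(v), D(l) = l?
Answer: 17969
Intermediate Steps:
h(v) = v
C(U, A) = 1
q = 108 (q = -3*(2 + 7)*(-4) = -27*(-4) = -3*(-36) = 108)
S(Y, z) = -108 (S(Y, z) = -1*108 = -108)
(18076 + C(-115, -146)) + S(180, 136) = (18076 + 1) - 108 = 18077 - 108 = 17969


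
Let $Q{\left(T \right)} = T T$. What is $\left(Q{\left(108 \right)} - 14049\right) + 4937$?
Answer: $2552$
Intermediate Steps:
$Q{\left(T \right)} = T^{2}$
$\left(Q{\left(108 \right)} - 14049\right) + 4937 = \left(108^{2} - 14049\right) + 4937 = \left(11664 - 14049\right) + 4937 = -2385 + 4937 = 2552$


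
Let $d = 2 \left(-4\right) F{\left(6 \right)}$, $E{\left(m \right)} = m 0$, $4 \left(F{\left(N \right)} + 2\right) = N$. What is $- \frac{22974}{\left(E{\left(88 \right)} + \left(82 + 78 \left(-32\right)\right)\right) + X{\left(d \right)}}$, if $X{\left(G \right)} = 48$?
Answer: $\frac{1641}{169} \approx 9.7101$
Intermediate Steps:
$F{\left(N \right)} = -2 + \frac{N}{4}$
$E{\left(m \right)} = 0$
$d = 4$ ($d = 2 \left(-4\right) \left(-2 + \frac{1}{4} \cdot 6\right) = - 8 \left(-2 + \frac{3}{2}\right) = \left(-8\right) \left(- \frac{1}{2}\right) = 4$)
$- \frac{22974}{\left(E{\left(88 \right)} + \left(82 + 78 \left(-32\right)\right)\right) + X{\left(d \right)}} = - \frac{22974}{\left(0 + \left(82 + 78 \left(-32\right)\right)\right) + 48} = - \frac{22974}{\left(0 + \left(82 - 2496\right)\right) + 48} = - \frac{22974}{\left(0 - 2414\right) + 48} = - \frac{22974}{-2414 + 48} = - \frac{22974}{-2366} = \left(-22974\right) \left(- \frac{1}{2366}\right) = \frac{1641}{169}$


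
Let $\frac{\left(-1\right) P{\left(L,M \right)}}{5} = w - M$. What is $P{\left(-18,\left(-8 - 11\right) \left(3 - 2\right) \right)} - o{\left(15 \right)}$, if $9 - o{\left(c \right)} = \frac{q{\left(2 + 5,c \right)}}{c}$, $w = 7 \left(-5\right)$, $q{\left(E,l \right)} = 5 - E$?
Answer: $\frac{1063}{15} \approx 70.867$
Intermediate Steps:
$w = -35$
$o{\left(c \right)} = 9 + \frac{2}{c}$ ($o{\left(c \right)} = 9 - \frac{5 - \left(2 + 5\right)}{c} = 9 - \frac{5 - 7}{c} = 9 - - \frac{2}{c} = 9 + \frac{2}{c}$)
$P{\left(L,M \right)} = 175 + 5 M$ ($P{\left(L,M \right)} = - 5 \left(-35 - M\right) = 175 + 5 M$)
$P{\left(-18,\left(-8 - 11\right) \left(3 - 2\right) \right)} - o{\left(15 \right)} = \left(175 + 5 \left(-8 - 11\right) \left(3 - 2\right)\right) - \left(9 + \frac{2}{15}\right) = \left(175 + 5 \left(\left(-19\right) 1\right)\right) - \left(9 + 2 \cdot \frac{1}{15}\right) = \left(175 + 5 \left(-19\right)\right) - \left(9 + \frac{2}{15}\right) = \left(175 - 95\right) - \frac{137}{15} = 80 - \frac{137}{15} = \frac{1063}{15}$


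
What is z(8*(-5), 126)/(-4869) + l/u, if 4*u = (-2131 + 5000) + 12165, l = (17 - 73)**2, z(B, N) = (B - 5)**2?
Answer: 1701827/4066697 ≈ 0.41848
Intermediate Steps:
z(B, N) = (-5 + B)**2
l = 3136 (l = (-56)**2 = 3136)
u = 7517/2 (u = ((-2131 + 5000) + 12165)/4 = (2869 + 12165)/4 = (1/4)*15034 = 7517/2 ≈ 3758.5)
z(8*(-5), 126)/(-4869) + l/u = (-5 + 8*(-5))**2/(-4869) + 3136/(7517/2) = (-5 - 40)**2*(-1/4869) + 3136*(2/7517) = (-45)**2*(-1/4869) + 6272/7517 = 2025*(-1/4869) + 6272/7517 = -225/541 + 6272/7517 = 1701827/4066697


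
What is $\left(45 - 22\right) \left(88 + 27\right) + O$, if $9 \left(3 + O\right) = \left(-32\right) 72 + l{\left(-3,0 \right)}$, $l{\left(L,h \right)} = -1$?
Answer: $\frac{21473}{9} \approx 2385.9$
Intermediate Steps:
$O = - \frac{2332}{9}$ ($O = -3 + \frac{\left(-32\right) 72 - 1}{9} = -3 + \frac{-2304 - 1}{9} = -3 + \frac{1}{9} \left(-2305\right) = -3 - \frac{2305}{9} = - \frac{2332}{9} \approx -259.11$)
$\left(45 - 22\right) \left(88 + 27\right) + O = \left(45 - 22\right) \left(88 + 27\right) - \frac{2332}{9} = 23 \cdot 115 - \frac{2332}{9} = 2645 - \frac{2332}{9} = \frac{21473}{9}$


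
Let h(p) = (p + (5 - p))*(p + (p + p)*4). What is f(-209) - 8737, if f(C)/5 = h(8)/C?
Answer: -1827833/209 ≈ -8745.6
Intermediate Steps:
h(p) = 45*p (h(p) = 5*(p + (2*p)*4) = 5*(p + 8*p) = 5*(9*p) = 45*p)
f(C) = 1800/C (f(C) = 5*((45*8)/C) = 5*(360/C) = 1800/C)
f(-209) - 8737 = 1800/(-209) - 8737 = 1800*(-1/209) - 8737 = -1800/209 - 8737 = -1827833/209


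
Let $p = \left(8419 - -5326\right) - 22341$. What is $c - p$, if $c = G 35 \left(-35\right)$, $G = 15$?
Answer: $-9779$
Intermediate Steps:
$c = -18375$ ($c = 15 \cdot 35 \left(-35\right) = 525 \left(-35\right) = -18375$)
$p = -8596$ ($p = \left(8419 + 5326\right) - 22341 = 13745 - 22341 = -8596$)
$c - p = -18375 - -8596 = -18375 + 8596 = -9779$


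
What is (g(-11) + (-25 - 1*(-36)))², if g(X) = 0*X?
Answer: 121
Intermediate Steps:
g(X) = 0
(g(-11) + (-25 - 1*(-36)))² = (0 + (-25 - 1*(-36)))² = (0 + (-25 + 36))² = (0 + 11)² = 11² = 121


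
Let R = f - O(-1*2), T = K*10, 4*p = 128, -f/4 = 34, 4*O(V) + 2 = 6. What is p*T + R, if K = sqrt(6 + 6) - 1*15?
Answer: -4937 + 640*sqrt(3) ≈ -3828.5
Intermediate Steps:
O(V) = 1 (O(V) = -1/2 + (1/4)*6 = -1/2 + 3/2 = 1)
f = -136 (f = -4*34 = -136)
p = 32 (p = (1/4)*128 = 32)
K = -15 + 2*sqrt(3) (K = sqrt(12) - 15 = 2*sqrt(3) - 15 = -15 + 2*sqrt(3) ≈ -11.536)
T = -150 + 20*sqrt(3) (T = (-15 + 2*sqrt(3))*10 = -150 + 20*sqrt(3) ≈ -115.36)
R = -137 (R = -136 - 1*1 = -136 - 1 = -137)
p*T + R = 32*(-150 + 20*sqrt(3)) - 137 = (-4800 + 640*sqrt(3)) - 137 = -4937 + 640*sqrt(3)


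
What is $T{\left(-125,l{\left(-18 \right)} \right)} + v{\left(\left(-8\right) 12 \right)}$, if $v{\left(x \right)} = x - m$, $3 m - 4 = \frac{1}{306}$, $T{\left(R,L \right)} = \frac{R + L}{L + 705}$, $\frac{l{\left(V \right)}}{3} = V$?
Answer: $- \frac{19444375}{199206} \approx -97.609$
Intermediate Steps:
$l{\left(V \right)} = 3 V$
$T{\left(R,L \right)} = \frac{L + R}{705 + L}$
$m = \frac{1225}{918}$ ($m = \frac{4}{3} + \frac{1}{3 \cdot 306} = \frac{4}{3} + \frac{1}{3} \cdot \frac{1}{306} = \frac{4}{3} + \frac{1}{918} = \frac{1225}{918} \approx 1.3344$)
$v{\left(x \right)} = - \frac{1225}{918} + x$ ($v{\left(x \right)} = x - \frac{1225}{918} = - \frac{1225}{918} + x$)
$T{\left(-125,l{\left(-18 \right)} \right)} + v{\left(\left(-8\right) 12 \right)} = \frac{3 \left(-18\right) - 125}{705 + 3 \left(-18\right)} - \frac{89353}{918} = \frac{-54 - 125}{705 - 54} - \frac{89353}{918} = \frac{1}{651} \left(-179\right) - \frac{89353}{918} = - \frac{179}{651} - \frac{89353}{918} = - \frac{19444375}{199206}$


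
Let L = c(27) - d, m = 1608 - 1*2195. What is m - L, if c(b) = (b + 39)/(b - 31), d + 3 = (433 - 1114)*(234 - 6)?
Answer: -311683/2 ≈ -1.5584e+5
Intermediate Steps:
m = -587 (m = 1608 - 2195 = -587)
d = -155271 (d = -3 + (433 - 1114)*(234 - 6) = -3 - 681*228 = -3 - 155268 = -155271)
c(b) = (39 + b)/(-31 + b)
L = 310509/2 (L = (39 + 27)/(-31 + 27) - 1*(-155271) = 66/(-4) + 155271 = -¼*66 + 155271 = -33/2 + 155271 = 310509/2 ≈ 1.5525e+5)
m - L = -587 - 1*310509/2 = -587 - 310509/2 = -311683/2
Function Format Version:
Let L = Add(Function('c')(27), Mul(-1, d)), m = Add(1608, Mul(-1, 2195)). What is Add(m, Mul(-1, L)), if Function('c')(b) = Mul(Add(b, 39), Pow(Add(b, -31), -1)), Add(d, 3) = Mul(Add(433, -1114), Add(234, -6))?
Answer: Rational(-311683, 2) ≈ -1.5584e+5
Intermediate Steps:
m = -587 (m = Add(1608, -2195) = -587)
d = -155271 (d = Add(-3, Mul(Add(433, -1114), Add(234, -6))) = Add(-3, Mul(-681, 228)) = Add(-3, -155268) = -155271)
Function('c')(b) = Mul(Pow(Add(-31, b), -1), Add(39, b)) (Function('c')(b) = Mul(Add(39, b), Pow(Add(-31, b), -1)) = Mul(Pow(Add(-31, b), -1), Add(39, b)))
L = Rational(310509, 2) (L = Add(Mul(Pow(Add(-31, 27), -1), Add(39, 27)), Mul(-1, -155271)) = Add(Mul(Pow(-4, -1), 66), 155271) = Add(Mul(Rational(-1, 4), 66), 155271) = Add(Rational(-33, 2), 155271) = Rational(310509, 2) ≈ 1.5525e+5)
Add(m, Mul(-1, L)) = Add(-587, Mul(-1, Rational(310509, 2))) = Add(-587, Rational(-310509, 2)) = Rational(-311683, 2)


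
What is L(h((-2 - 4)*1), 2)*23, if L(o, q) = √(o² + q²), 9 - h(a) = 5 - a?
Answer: 46*√2 ≈ 65.054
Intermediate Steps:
h(a) = 4 + a (h(a) = 9 - (5 - a) = 9 + (-5 + a) = 4 + a)
L(h((-2 - 4)*1), 2)*23 = √((4 + (-2 - 4)*1)² + 2²)*23 = √((4 - 6*1)² + 4)*23 = √((4 - 6)² + 4)*23 = √((-2)² + 4)*23 = √(4 + 4)*23 = √8*23 = (2*√2)*23 = 46*√2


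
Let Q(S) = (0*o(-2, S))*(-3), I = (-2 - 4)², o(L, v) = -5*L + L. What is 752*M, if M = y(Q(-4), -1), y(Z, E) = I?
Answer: 27072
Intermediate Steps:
o(L, v) = -4*L
I = 36 (I = (-6)² = 36)
Q(S) = 0 (Q(S) = (0*(-4*(-2)))*(-3) = (0*8)*(-3) = 0*(-3) = 0)
y(Z, E) = 36
M = 36
752*M = 752*36 = 27072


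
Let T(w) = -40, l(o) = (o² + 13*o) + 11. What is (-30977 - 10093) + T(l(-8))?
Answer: -41110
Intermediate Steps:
l(o) = 11 + o² + 13*o
(-30977 - 10093) + T(l(-8)) = (-30977 - 10093) - 40 = -41070 - 40 = -41110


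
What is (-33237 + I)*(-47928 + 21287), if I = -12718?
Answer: 1224287155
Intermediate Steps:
(-33237 + I)*(-47928 + 21287) = (-33237 - 12718)*(-47928 + 21287) = -45955*(-26641) = 1224287155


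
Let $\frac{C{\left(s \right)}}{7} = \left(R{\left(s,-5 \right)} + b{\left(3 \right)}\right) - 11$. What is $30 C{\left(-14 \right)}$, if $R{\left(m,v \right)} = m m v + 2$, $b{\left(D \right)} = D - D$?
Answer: $-207690$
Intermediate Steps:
$b{\left(D \right)} = 0$
$R{\left(m,v \right)} = 2 + v m^{2}$ ($R{\left(m,v \right)} = m^{2} v + 2 = v m^{2} + 2 = 2 + v m^{2}$)
$C{\left(s \right)} = -63 - 35 s^{2}$ ($C{\left(s \right)} = 7 \left(\left(\left(2 - 5 s^{2}\right) + 0\right) - 11\right) = 7 \left(\left(2 - 5 s^{2}\right) - 11\right) = 7 \left(-9 - 5 s^{2}\right) = -63 - 35 s^{2}$)
$30 C{\left(-14 \right)} = 30 \left(-63 - 35 \left(-14\right)^{2}\right) = 30 \left(-63 - 6860\right) = 30 \left(-6923\right) = -207690$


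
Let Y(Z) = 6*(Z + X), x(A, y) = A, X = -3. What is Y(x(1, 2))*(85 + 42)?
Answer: -1524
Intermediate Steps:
Y(Z) = -18 + 6*Z (Y(Z) = 6*(Z - 3) = 6*(-3 + Z) = -18 + 6*Z)
Y(x(1, 2))*(85 + 42) = (-18 + 6*1)*(85 + 42) = (-18 + 6)*127 = -12*127 = -1524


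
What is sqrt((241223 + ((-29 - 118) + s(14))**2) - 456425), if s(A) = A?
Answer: I*sqrt(197513) ≈ 444.42*I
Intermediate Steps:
sqrt((241223 + ((-29 - 118) + s(14))**2) - 456425) = sqrt((241223 + ((-29 - 118) + 14)**2) - 456425) = sqrt((241223 + (-147 + 14)**2) - 456425) = sqrt((241223 + (-133)**2) - 456425) = sqrt((241223 + 17689) - 456425) = sqrt(258912 - 456425) = sqrt(-197513) = I*sqrt(197513)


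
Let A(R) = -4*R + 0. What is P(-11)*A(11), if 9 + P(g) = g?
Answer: 880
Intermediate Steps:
A(R) = -4*R
P(g) = -9 + g
P(-11)*A(11) = (-9 - 11)*(-4*11) = -20*(-44) = 880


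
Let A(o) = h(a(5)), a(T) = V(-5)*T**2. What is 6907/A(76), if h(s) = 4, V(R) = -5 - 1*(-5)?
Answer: 6907/4 ≈ 1726.8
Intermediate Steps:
V(R) = 0 (V(R) = -5 + 5 = 0)
a(T) = 0 (a(T) = 0*T**2 = 0)
A(o) = 4
6907/A(76) = 6907/4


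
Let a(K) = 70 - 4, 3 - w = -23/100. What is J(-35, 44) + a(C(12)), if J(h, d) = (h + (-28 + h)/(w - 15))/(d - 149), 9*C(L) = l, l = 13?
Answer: 234043/3531 ≈ 66.282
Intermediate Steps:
C(L) = 13/9 (C(L) = (1/9)*13 = 13/9)
w = 323/100 (w = 3 - (-23)/100 = 3 - 1*(-23/100) = 3 + 23/100 = 323/100 ≈ 3.2300)
a(K) = 66
J(h, d) = (2800/1177 + 1077*h/1177)/(-149 + d) (J(h, d) = (h + (-28 + h)/(323/100 - 15))/(d - 149) = (h + (-28 + h)/(-1177/100))/(-149 + d) = (h + (-28 + h)*(-100/1177))/(-149 + d) = (h + (2800/1177 - 100*h/1177))/(-149 + d) = (2800/1177 + 1077*h/1177)/(-149 + d))
J(-35, 44) + a(C(12)) = (2800 + 1077*(-35))/(1177*(-149 + 44)) + 66 = (1/1177)*(2800 - 37695)/(-105) + 66 = (1/1177)*(-1/105)*(-34895) + 66 = 997/3531 + 66 = 234043/3531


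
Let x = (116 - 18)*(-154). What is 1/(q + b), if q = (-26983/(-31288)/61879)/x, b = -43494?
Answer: -2656288248544/115532601082175189 ≈ -2.2992e-5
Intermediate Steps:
x = -15092 (x = 98*(-154) = -15092)
q = -2453/2656288248544 (q = (-26983/(-31288)/61879)/(-15092) = (-26983*(-1/31288)*(1/61879))*(-1/15092) = ((26983/31288)*(1/61879))*(-1/15092) = (26983/1936070152)*(-1/15092) = -2453/2656288248544 ≈ -9.2347e-10)
1/(q + b) = 1/(-2453/2656288248544 - 43494) = 1/(-115532601082175189/2656288248544) = -2656288248544/115532601082175189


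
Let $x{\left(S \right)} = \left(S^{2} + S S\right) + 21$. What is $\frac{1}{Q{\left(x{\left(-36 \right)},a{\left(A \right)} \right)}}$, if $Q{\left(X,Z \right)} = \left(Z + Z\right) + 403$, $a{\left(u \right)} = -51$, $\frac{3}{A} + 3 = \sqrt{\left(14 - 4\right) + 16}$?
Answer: $\frac{1}{301} \approx 0.0033223$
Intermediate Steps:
$A = \frac{3}{-3 + \sqrt{26}}$ ($A = \frac{3}{-3 + \sqrt{\left(14 - 4\right) + 16}} = \frac{3}{-3 + \sqrt{10 + 16}} = \frac{3}{-3 + \sqrt{26}} \approx 1.4292$)
$x{\left(S \right)} = 21 + 2 S^{2}$ ($x{\left(S \right)} = \left(S^{2} + S^{2}\right) + 21 = 2 S^{2} + 21 = 21 + 2 S^{2}$)
$Q{\left(X,Z \right)} = 403 + 2 Z$ ($Q{\left(X,Z \right)} = 2 Z + 403 = 403 + 2 Z$)
$\frac{1}{Q{\left(x{\left(-36 \right)},a{\left(A \right)} \right)}} = \frac{1}{403 + 2 \left(-51\right)} = \frac{1}{403 - 102} = \frac{1}{301}$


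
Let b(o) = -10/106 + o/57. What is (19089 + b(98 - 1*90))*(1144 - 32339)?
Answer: -1798953509560/3021 ≈ -5.9548e+8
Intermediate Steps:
b(o) = -5/53 + o/57 (b(o) = -10*1/106 + o*(1/57) = -5/53 + o/57)
(19089 + b(98 - 1*90))*(1144 - 32339) = (19089 + (-5/53 + (98 - 1*90)/57))*(1144 - 32339) = (19089 + (-5/53 + (98 - 90)/57))*(-31195) = (19089 + (-5/53 + (1/57)*8))*(-31195) = (19089 + (-5/53 + 8/57))*(-31195) = (19089 + 139/3021)*(-31195) = (57668008/3021)*(-31195) = -1798953509560/3021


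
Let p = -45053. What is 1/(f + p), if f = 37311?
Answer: -1/7742 ≈ -0.00012917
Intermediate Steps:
1/(f + p) = 1/(37311 - 45053) = 1/(-7742) = -1/7742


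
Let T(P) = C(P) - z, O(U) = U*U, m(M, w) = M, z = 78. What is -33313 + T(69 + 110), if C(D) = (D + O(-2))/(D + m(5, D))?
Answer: -6143761/184 ≈ -33390.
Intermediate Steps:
O(U) = U²
C(D) = (4 + D)/(5 + D) (C(D) = (D + (-2)²)/(D + 5) = (D + 4)/(5 + D) = (4 + D)/(5 + D))
T(P) = -78 + (4 + P)/(5 + P) (T(P) = (4 + P)/(5 + P) - 1*78 = (4 + P)/(5 + P) - 78 = -78 + (4 + P)/(5 + P))
-33313 + T(69 + 110) = -33313 + (-386 - 77*(69 + 110))/(5 + (69 + 110)) = -33313 + (-386 - 77*179)/(5 + 179) = -33313 + (-386 - 13783)/184 = -33313 + (1/184)*(-14169) = -33313 - 14169/184 = -6143761/184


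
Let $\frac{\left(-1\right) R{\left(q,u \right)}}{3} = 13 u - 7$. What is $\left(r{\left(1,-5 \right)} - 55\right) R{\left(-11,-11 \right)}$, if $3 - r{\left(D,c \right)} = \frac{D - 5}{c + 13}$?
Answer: $-23175$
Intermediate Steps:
$R{\left(q,u \right)} = 21 - 39 u$ ($R{\left(q,u \right)} = - 3 \left(13 u - 7\right) = - 3 \left(-7 + 13 u\right) = 21 - 39 u$)
$r{\left(D,c \right)} = 3 - \frac{-5 + D}{13 + c}$ ($r{\left(D,c \right)} = 3 - \frac{D - 5}{c + 13} = 3 - \frac{-5 + D}{13 + c}$)
$\left(r{\left(1,-5 \right)} - 55\right) R{\left(-11,-11 \right)} = \left(\frac{44 - 1 + 3 \left(-5\right)}{13 - 5} - 55\right) \left(21 - -429\right) = \left(\frac{44 - 1 - 15}{8} - 55\right) \left(21 + 429\right) = \left(\frac{1}{8} \cdot 28 - 55\right) 450 = \left(\frac{7}{2} - 55\right) 450 = \left(- \frac{103}{2}\right) 450 = -23175$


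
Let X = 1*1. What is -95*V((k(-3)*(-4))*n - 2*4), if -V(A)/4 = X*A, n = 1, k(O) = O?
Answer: 1520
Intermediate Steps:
X = 1
V(A) = -4*A
-95*V((k(-3)*(-4))*n - 2*4) = -(-380)*(-3*(-4)*1 - 2*4) = -(-380)*(12*1 - 8) = -(-380)*(12 - 8) = -(-380)*4 = -95*(-16) = 1520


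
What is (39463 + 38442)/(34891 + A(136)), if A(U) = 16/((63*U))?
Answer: 83436255/37368263 ≈ 2.2328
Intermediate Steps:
A(U) = 16/(63*U) (A(U) = 16*(1/(63*U)) = 16/(63*U))
(39463 + 38442)/(34891 + A(136)) = (39463 + 38442)/(34891 + (16/63)/136) = 77905/(34891 + (16/63)*(1/136)) = 77905/(34891 + 2/1071) = 77905/(37368263/1071) = 77905*(1071/37368263) = 83436255/37368263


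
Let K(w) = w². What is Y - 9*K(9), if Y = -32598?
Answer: -33327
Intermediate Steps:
Y - 9*K(9) = -32598 - 9*9² = -32598 - 9*81 = -32598 - 729 = -33327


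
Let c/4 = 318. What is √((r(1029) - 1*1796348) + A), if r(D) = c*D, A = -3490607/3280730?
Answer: I*√5246635723954537110/3280730 ≈ 698.18*I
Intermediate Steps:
c = 1272 (c = 4*318 = 1272)
A = -3490607/3280730 (A = -3490607*1/3280730 = -3490607/3280730 ≈ -1.0640)
r(D) = 1272*D
√((r(1029) - 1*1796348) + A) = √((1272*1029 - 1*1796348) - 3490607/3280730) = √((1308888 - 1796348) - 3490607/3280730) = √(-487460 - 3490607/3280730) = √(-1599228136407/3280730) = I*√5246635723954537110/3280730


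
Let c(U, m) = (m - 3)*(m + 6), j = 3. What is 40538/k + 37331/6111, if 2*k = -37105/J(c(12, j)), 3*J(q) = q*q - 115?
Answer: 582217861/6478533 ≈ 89.869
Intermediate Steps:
c(U, m) = (-3 + m)*(6 + m)
J(q) = -115/3 + q²/3 (J(q) = (q*q - 115)/3 = (q² - 115)/3 = (-115 + q²)/3 = -115/3 + q²/3)
k = 22263/46 (k = (-37105/(-115/3 + (-18 + 3² + 3*3)²/3))/2 = (-37105/(-115/3 + (-18 + 9 + 9)²/3))/2 = (-37105/(-115/3 + (⅓)*0²))/2 = (-37105/(-115/3 + (⅓)*0))/2 = (-37105/(-115/3 + 0))/2 = (-37105/(-115/3))/2 = (-37105*(-3/115))/2 = (½)*(22263/23) = 22263/46 ≈ 483.98)
40538/k + 37331/6111 = 40538/(22263/46) + 37331/6111 = 40538*(46/22263) + 37331*(1/6111) = 1864748/22263 + 5333/873 = 582217861/6478533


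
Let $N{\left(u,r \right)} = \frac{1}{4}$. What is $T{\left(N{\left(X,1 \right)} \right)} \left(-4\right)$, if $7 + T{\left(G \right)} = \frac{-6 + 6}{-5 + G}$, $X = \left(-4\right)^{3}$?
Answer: $28$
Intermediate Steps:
$X = -64$
$N{\left(u,r \right)} = \frac{1}{4}$
$T{\left(G \right)} = -7$ ($T{\left(G \right)} = -7 + \frac{-6 + 6}{-5 + G} = -7 + \frac{0}{-5 + G} = -7 + 0 = -7$)
$T{\left(N{\left(X,1 \right)} \right)} \left(-4\right) = \left(-7\right) \left(-4\right) = 28$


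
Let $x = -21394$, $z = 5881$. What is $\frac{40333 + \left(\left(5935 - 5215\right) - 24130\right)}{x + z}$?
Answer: $- \frac{5641}{5171} \approx -1.0909$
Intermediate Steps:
$\frac{40333 + \left(\left(5935 - 5215\right) - 24130\right)}{x + z} = \frac{40333 + \left(\left(5935 - 5215\right) - 24130\right)}{-21394 + 5881} = \frac{40333 + \left(720 - 24130\right)}{-15513} = \left(40333 - 23410\right) \left(- \frac{1}{15513}\right) = 16923 \left(- \frac{1}{15513}\right) = - \frac{5641}{5171}$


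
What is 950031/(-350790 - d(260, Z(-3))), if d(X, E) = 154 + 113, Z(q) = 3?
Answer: -316677/117019 ≈ -2.7062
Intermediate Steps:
d(X, E) = 267
950031/(-350790 - d(260, Z(-3))) = 950031/(-350790 - 1*267) = 950031/(-350790 - 267) = 950031/(-351057) = 950031*(-1/351057) = -316677/117019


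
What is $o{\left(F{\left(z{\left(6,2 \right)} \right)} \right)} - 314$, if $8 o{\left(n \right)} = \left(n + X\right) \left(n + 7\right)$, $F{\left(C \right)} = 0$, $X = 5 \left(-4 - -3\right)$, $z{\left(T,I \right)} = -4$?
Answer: $- \frac{2547}{8} \approx -318.38$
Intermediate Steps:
$X = -5$ ($X = 5 \left(-4 + 3\right) = 5 \left(-1\right) = -5$)
$o{\left(n \right)} = \frac{\left(-5 + n\right) \left(7 + n\right)}{8}$ ($o{\left(n \right)} = \frac{\left(n - 5\right) \left(n + 7\right)}{8} = \frac{\left(-5 + n\right) \left(7 + n\right)}{8}$)
$o{\left(F{\left(z{\left(6,2 \right)} \right)} \right)} - 314 = \left(- \frac{35}{8} + \frac{1}{4} \cdot 0 + \frac{0^{2}}{8}\right) - 314 = \left(- \frac{35}{8} + 0 + \frac{1}{8} \cdot 0\right) - 314 = \left(- \frac{35}{8} + 0 + 0\right) - 314 = - \frac{35}{8} - 314 = - \frac{2547}{8}$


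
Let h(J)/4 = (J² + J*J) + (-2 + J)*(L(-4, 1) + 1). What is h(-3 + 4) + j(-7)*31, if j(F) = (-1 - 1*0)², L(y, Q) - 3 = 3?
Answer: 11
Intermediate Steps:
L(y, Q) = 6 (L(y, Q) = 3 + 3 = 6)
j(F) = 1 (j(F) = (-1 + 0)² = (-1)² = 1)
h(J) = -56 + 8*J² + 28*J (h(J) = 4*((J² + J*J) + (-2 + J)*(6 + 1)) = 4*((J² + J²) + (-2 + J)*7) = 4*(2*J² + (-14 + 7*J)) = 4*(-14 + 2*J² + 7*J) = -56 + 8*J² + 28*J)
h(-3 + 4) + j(-7)*31 = (-56 + 8*(-3 + 4)² + 28*(-3 + 4)) + 1*31 = (-56 + 8*1² + 28*1) + 31 = (-56 + 8*1 + 28) + 31 = (-56 + 8 + 28) + 31 = -20 + 31 = 11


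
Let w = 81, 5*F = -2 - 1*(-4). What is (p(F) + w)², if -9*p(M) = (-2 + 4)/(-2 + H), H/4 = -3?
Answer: 26050816/3969 ≈ 6563.6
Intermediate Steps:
H = -12 (H = 4*(-3) = -12)
F = ⅖ (F = (-2 - 1*(-4))/5 = (-2 + 4)/5 = (⅕)*2 = ⅖ ≈ 0.40000)
p(M) = 1/63 (p(M) = -(-2 + 4)/(9*(-2 - 12)) = -2/(9*(-14)) = -2*(-1)/(9*14) = -⅑*(-⅐) = 1/63)
(p(F) + w)² = (1/63 + 81)² = (5104/63)² = 26050816/3969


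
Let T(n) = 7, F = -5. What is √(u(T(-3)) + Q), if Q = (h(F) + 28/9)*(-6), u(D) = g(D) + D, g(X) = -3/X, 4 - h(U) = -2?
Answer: I*√21210/21 ≈ 6.9351*I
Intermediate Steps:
h(U) = 6 (h(U) = 4 - 1*(-2) = 4 + 2 = 6)
u(D) = D - 3/D (u(D) = -3/D + D = D - 3/D)
Q = -164/3 (Q = (6 + 28/9)*(-6) = (82/9)*(-6) = -164/3 ≈ -54.667)
√(u(T(-3)) + Q) = √((7 - 3/7) - 164/3) = √(46/7 - 164/3) = √(-1010/21) = I*√21210/21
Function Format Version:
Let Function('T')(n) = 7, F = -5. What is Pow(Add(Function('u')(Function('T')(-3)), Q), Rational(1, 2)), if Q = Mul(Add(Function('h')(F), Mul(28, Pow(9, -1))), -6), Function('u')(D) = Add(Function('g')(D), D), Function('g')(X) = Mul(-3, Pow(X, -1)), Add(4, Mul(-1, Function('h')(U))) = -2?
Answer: Mul(Rational(1, 21), I, Pow(21210, Rational(1, 2))) ≈ Mul(6.9351, I)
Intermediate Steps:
Function('h')(U) = 6 (Function('h')(U) = Add(4, Mul(-1, -2)) = Add(4, 2) = 6)
Function('u')(D) = Add(D, Mul(-3, Pow(D, -1))) (Function('u')(D) = Add(Mul(-3, Pow(D, -1)), D) = Add(D, Mul(-3, Pow(D, -1))))
Q = Rational(-164, 3) (Q = Mul(Add(6, Mul(28, Pow(9, -1))), -6) = Mul(Add(6, Mul(28, Rational(1, 9))), -6) = Mul(Add(6, Rational(28, 9)), -6) = Mul(Rational(82, 9), -6) = Rational(-164, 3) ≈ -54.667)
Pow(Add(Function('u')(Function('T')(-3)), Q), Rational(1, 2)) = Pow(Add(Add(7, Mul(-3, Pow(7, -1))), Rational(-164, 3)), Rational(1, 2)) = Pow(Add(Add(7, Mul(-3, Rational(1, 7))), Rational(-164, 3)), Rational(1, 2)) = Pow(Add(Add(7, Rational(-3, 7)), Rational(-164, 3)), Rational(1, 2)) = Pow(Add(Rational(46, 7), Rational(-164, 3)), Rational(1, 2)) = Pow(Rational(-1010, 21), Rational(1, 2)) = Mul(Rational(1, 21), I, Pow(21210, Rational(1, 2)))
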